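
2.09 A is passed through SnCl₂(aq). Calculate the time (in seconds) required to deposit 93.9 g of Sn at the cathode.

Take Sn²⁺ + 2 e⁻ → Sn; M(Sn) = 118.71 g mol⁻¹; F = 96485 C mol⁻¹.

73000 s

n(Sn) = m/M = 93.9 / 118.71 = 0.7910 mol.
Each Sn atom requires 2 electrons, so n(e⁻) = 2 × 0.7910 = 1.582 mol.
Q = n(e⁻)·F = 1.582 × 96485 = 152600 C.
t = Q/I = 152600 / 2.090 A = 73030 s.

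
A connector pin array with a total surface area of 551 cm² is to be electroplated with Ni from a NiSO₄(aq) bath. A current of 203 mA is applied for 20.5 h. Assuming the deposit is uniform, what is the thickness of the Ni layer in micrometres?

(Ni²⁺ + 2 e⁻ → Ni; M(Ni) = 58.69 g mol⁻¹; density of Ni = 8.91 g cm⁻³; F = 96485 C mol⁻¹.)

9.28 μm

Q = I·t = 0.2030 × 73800 = 14980 C; n(e⁻) = 0.1553 mol.
n(Ni) = n(e⁻)/2 = 0.07764 mol, so m = 0.07764 × 58.69 = 4.556 g.
Volume = m/ρ = 4.556 / 8.91 = 0.5114 cm³.
Thickness = V/A = 0.5114 / 551 = 9.28 × 10⁻⁴ cm = 9.28 μm.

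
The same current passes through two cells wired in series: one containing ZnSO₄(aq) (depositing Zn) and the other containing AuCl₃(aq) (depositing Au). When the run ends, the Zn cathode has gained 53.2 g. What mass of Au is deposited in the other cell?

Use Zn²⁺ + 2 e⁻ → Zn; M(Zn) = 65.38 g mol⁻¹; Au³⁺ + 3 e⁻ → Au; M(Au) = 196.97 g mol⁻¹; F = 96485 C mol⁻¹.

n(Zn) = 53.2 / 65.38 = 0.8137 mol.
Since Zn²⁺ + 2 e⁻ → Zn, n(e⁻) passed = 2 × 0.8137 = 1.627 mol.
Cells in series carry the same charge, so the same 1.627 mol of electrons passes through cell 2.
Au³⁺ + 3 e⁻ → Au, so n(Au) = 1.627 / 3 = 0.5425 mol.
m(Au) = 0.5425 × 196.97 = 107 g.

107 g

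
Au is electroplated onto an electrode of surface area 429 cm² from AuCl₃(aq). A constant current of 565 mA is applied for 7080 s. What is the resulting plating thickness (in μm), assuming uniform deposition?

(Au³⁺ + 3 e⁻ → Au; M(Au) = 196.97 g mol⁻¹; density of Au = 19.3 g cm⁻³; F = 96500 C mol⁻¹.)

Q = I·t = 0.5650 × 7080.0 = 4000 C; n(e⁻) = 0.04145 mol.
n(Au) = n(e⁻)/3 = 0.01382 mol, so m = 0.01382 × 196.97 = 2.722 g.
Volume = m/ρ = 2.722 / 19.3 = 0.1410 cm³.
Thickness = V/A = 0.1410 / 429 = 3.29 × 10⁻⁴ cm = 3.29 μm.

3.29 μm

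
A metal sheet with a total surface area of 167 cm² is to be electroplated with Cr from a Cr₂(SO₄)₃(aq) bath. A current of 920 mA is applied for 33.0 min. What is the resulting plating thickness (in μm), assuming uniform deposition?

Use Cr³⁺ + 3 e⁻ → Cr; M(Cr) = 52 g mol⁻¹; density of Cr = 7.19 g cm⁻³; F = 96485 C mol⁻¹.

2.73 μm

Q = I·t = 0.9200 × 1980.0 = 1822 C; n(e⁻) = 0.01888 mol.
n(Cr) = n(e⁻)/3 = 0.006293 mol, so m = 0.006293 × 52 = 0.3272 g.
Volume = m/ρ = 0.3272 / 7.19 = 0.04551 cm³.
Thickness = V/A = 0.04551 / 167 = 2.73 × 10⁻⁴ cm = 2.73 μm.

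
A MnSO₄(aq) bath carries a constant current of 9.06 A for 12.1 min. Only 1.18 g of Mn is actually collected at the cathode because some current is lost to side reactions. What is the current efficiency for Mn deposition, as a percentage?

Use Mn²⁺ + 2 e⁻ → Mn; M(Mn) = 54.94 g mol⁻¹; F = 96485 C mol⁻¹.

Q = I·t = 9.060 × 726.00 = 6578 C; n(e⁻) = 6578/96485 = 0.06817 mol.
Theoretical n(Mn) = n(e⁻)/2 = 0.03409 mol, i.e. m_theo = 0.03409 × 54.94 = 1.873 g.
Efficiency = m_actual / m_theo = 1.18 / 1.873 = 63.0 %.

63.0 %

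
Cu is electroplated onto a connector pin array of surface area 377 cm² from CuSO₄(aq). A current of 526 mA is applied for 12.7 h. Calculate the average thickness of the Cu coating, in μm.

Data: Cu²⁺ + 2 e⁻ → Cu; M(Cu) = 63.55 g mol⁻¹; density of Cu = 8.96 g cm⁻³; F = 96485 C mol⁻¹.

23.4 μm

Q = I·t = 0.5260 × 45720 = 24050 C; n(e⁻) = 0.2492 mol.
n(Cu) = n(e⁻)/2 = 0.1246 mol, so m = 0.1246 × 63.55 = 7.920 g.
Volume = m/ρ = 7.920 / 8.96 = 0.8839 cm³.
Thickness = V/A = 0.8839 / 377 = 0.00234 cm = 23.4 μm.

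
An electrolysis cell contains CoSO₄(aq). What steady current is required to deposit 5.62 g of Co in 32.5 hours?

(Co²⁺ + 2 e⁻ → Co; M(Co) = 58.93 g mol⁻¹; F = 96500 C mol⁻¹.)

0.157 A

n(Co) = 5.62 / 58.93 = 0.09537 mol.
n(e⁻) = 2 × 0.09537 = 0.1907 mol.
Q = n(e⁻)·F = 0.1907 × 96500 = 18410 C.
I = Q/t = 18410 / 117000 s = 0.157 A.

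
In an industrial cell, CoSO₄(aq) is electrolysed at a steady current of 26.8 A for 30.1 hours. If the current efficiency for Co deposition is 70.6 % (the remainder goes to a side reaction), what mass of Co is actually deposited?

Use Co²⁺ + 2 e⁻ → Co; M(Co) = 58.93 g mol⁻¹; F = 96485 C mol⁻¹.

Q = I·t = 26.80 × 108360 = 2904000 C.
n(e⁻) = 2904000/96485 = 30.10 mol; theoretically n(Co) = 30.10/2 = 15.05 mol, m_theo = 886.9 g.
At 70.6 % efficiency, m_actual = 0.706 × 886.9 = 626 g.

626 g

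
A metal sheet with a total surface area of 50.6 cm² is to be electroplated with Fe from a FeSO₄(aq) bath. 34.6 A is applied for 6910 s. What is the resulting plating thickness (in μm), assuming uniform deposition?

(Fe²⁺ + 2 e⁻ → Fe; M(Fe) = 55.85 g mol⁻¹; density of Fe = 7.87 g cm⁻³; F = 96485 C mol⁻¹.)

Q = I·t = 34.60 × 6910.0 = 239100 C; n(e⁻) = 2.478 mol.
n(Fe) = n(e⁻)/2 = 1.239 mol, so m = 1.239 × 55.85 = 69.20 g.
Volume = m/ρ = 69.20 / 7.87 = 8.793 cm³.
Thickness = V/A = 8.793 / 50.6 = 0.174 cm = 1740 μm.

1740 μm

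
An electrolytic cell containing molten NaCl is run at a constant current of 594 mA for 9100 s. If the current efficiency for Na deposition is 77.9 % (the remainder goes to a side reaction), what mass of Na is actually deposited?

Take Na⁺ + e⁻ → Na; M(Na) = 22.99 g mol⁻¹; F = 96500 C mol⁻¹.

Q = I·t = 0.5940 × 9100.0 = 5405 C.
n(e⁻) = 5405/96500 = 0.05601 mol; theoretically n(Na) = 0.05601/1 = 0.05601 mol, m_theo = 1.288 g.
At 77.9 % efficiency, m_actual = 0.779 × 1.288 = 1.00 g.

1.00 g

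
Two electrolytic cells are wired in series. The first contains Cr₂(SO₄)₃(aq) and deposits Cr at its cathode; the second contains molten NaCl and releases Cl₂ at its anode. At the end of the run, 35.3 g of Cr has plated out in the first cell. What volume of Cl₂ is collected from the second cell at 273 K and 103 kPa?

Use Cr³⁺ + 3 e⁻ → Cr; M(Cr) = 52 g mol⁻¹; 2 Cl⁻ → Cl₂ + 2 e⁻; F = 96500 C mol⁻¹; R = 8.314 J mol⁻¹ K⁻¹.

22.4 L

n(Cr) = 35.3 / 52 = 0.6788 mol, so n(e⁻) = 3 × 0.6788 = 2.037 mol.
The cells are in series, so the same 2.037 mol of electrons passes through the second cell.
2 Cl⁻ → Cl₂ + 2 e⁻ — 2 mol e⁻ per mol Cl₂, so n(Cl₂) = 2.037/2 = 1.018 mol.
V = nRT/P = (1.018 × 8.314 × 273) / (103 × 10³) = 0.0224 m³ = 22.4 L.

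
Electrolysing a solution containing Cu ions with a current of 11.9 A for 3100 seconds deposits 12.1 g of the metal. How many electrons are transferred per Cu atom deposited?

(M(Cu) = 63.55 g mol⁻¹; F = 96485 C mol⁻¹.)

Q = I·t = 11.90 A × 3100.0 s = 36890 C, so n(e⁻) = 36890/96485 = 0.3823 mol.
n(Cu) deposited = 12.1 / 63.55 = 0.1904 mol.
Electrons per atom = n(e⁻)/n(Cu) = 0.3823 / 0.1904 = 2.01 ≈ 2, so the ion is Cu²⁺.

2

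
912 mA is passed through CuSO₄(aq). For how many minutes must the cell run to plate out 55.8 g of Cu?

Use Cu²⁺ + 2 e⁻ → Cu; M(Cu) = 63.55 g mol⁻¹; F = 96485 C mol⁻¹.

n(Cu) = m/M = 55.8 / 63.55 = 0.8780 mol.
Each Cu atom requires 2 electrons, so n(e⁻) = 2 × 0.8780 = 1.756 mol.
Q = n(e⁻)·F = 1.756 × 96485 = 169400 C.
t = Q/I = 169400 / 0.9120 A = 185800 s = 3100 min.

3100 min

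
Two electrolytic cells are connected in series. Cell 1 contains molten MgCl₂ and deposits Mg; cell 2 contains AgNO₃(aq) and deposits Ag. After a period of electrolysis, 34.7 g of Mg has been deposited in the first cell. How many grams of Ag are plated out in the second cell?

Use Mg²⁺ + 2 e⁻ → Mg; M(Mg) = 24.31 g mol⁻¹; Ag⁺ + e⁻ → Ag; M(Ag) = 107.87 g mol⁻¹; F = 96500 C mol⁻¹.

n(Mg) = 34.7 / 24.31 = 1.427 mol.
Since Mg²⁺ + 2 e⁻ → Mg, n(e⁻) passed = 2 × 1.427 = 2.855 mol.
Cells in series carry the same charge, so the same 2.855 mol of electrons passes through cell 2.
Ag⁺ + e⁻ → Ag, so n(Ag) = 2.855 / 1 = 2.855 mol.
m(Ag) = 2.855 × 107.87 = 308 g.

308 g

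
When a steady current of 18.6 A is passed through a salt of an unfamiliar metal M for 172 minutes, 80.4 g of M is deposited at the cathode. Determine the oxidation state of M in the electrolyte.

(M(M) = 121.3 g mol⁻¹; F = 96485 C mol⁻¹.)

+3

Q = I·t = 18.60 A × 10320 s = 192000 C, so n(e⁻) = 192000/96485 = 1.989 mol.
n(M) deposited = 80.4 / 121.3 = 0.6628 mol.
Electrons per atom = n(e⁻)/n(M) = 1.989 / 0.6628 = 3.00 ≈ 3, so the ion is M³⁺.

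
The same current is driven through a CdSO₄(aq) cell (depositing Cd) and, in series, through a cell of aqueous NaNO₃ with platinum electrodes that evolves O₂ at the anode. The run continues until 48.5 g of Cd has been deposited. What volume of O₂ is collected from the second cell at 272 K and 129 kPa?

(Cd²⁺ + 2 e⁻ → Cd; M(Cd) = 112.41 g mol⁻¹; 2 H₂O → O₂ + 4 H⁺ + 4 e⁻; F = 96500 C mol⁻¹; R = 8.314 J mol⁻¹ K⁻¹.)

3.78 L

n(Cd) = 48.5 / 112.41 = 0.4315 mol, so n(e⁻) = 2 × 0.4315 = 0.8629 mol.
The cells are in series, so the same 0.8629 mol of electrons passes through the second cell.
2 H₂O → O₂ + 4 H⁺ + 4 e⁻ — 4 mol e⁻ per mol O₂, so n(O₂) = 0.8629/4 = 0.2157 mol.
V = nRT/P = (0.2157 × 8.314 × 272) / (129 × 10³) = 0.00378 m³ = 3.78 L.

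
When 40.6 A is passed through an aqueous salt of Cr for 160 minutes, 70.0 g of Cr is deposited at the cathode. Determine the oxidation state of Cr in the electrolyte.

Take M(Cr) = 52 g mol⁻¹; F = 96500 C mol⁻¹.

Q = I·t = 40.60 A × 9600.0 s = 389800 C, so n(e⁻) = 389800/96500 = 4.039 mol.
n(Cr) deposited = 70.0 / 52 = 1.346 mol.
Electrons per atom = n(e⁻)/n(Cr) = 4.039 / 1.346 = 3.00 ≈ 3, so the ion is Cr³⁺.

+3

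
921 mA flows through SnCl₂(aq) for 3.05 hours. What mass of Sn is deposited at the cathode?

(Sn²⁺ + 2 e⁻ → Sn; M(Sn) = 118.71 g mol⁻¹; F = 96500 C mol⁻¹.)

6.22 g

Q = I·t = 0.9210 A × 10980 s = 10110 C.
n(e⁻) = Q/F = 10110 / 96500 = 0.1048 mol.
Sn²⁺ + 2 e⁻ → Sn, so n(Sn) = n(e⁻)/2 = 0.05240 mol.
m = n·M = 0.05240 × 118.71 = 6.22 g.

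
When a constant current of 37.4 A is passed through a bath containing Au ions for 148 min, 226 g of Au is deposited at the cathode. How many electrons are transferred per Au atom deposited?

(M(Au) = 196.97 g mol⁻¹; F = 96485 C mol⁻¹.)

3

Q = I·t = 37.40 A × 8880.0 s = 332100 C, so n(e⁻) = 332100/96485 = 3.442 mol.
n(Au) deposited = 226 / 196.97 = 1.147 mol.
Electrons per atom = n(e⁻)/n(Au) = 3.442 / 1.147 = 3.00 ≈ 3, so the ion is Au³⁺.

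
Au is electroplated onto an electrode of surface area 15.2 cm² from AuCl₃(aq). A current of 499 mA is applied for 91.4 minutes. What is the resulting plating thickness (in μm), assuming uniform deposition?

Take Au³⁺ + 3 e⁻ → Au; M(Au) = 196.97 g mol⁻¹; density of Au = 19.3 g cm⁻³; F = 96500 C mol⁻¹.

Q = I·t = 0.4990 × 5484.0 = 2737 C; n(e⁻) = 0.02836 mol.
n(Au) = n(e⁻)/3 = 0.009453 mol, so m = 0.009453 × 196.97 = 1.862 g.
Volume = m/ρ = 1.862 / 19.3 = 0.09647 cm³.
Thickness = V/A = 0.09647 / 15.2 = 0.00635 cm = 63.5 μm.

63.5 μm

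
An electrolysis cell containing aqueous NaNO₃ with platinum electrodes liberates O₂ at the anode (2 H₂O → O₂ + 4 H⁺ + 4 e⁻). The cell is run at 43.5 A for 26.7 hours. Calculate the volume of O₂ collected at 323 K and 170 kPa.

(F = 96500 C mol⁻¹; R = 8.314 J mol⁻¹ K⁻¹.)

Q = I·t = 43.50 A × 96120 s = 4181000 C.
n(e⁻) = Q/F = 4181000 / 96500 = 43.33 mol.
4 electrons are transferred per O₂ molecule, so n(O₂) = 43.33 / 4 = 10.83 mol.
V = nRT/P = (10.83 × 8.314 × 323) / (170 × 10³ Pa) = 0.171 m³ = 171 L.

171 L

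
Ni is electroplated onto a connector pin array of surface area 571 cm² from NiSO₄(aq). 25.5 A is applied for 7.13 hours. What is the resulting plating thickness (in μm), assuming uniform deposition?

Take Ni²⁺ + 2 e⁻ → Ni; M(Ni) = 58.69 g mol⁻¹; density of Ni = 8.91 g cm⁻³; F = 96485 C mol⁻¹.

391 μm

Q = I·t = 25.50 × 25668 = 654500 C; n(e⁻) = 6.784 mol.
n(Ni) = n(e⁻)/2 = 3.392 mol, so m = 3.392 × 58.69 = 199.1 g.
Volume = m/ρ = 199.1 / 8.91 = 22.34 cm³.
Thickness = V/A = 22.34 / 571 = 0.0391 cm = 391 μm.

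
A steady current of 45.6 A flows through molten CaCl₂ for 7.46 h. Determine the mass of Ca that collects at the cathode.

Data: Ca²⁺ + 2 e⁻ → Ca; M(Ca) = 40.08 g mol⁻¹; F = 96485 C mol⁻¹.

254 g

Q = I·t = 45.60 A × 26856 s = 1225000 C.
n(e⁻) = Q/F = 1225000 / 96485 = 12.69 mol.
Ca²⁺ + 2 e⁻ → Ca, so n(Ca) = n(e⁻)/2 = 6.346 mol.
m = n·M = 6.346 × 40.08 = 254 g.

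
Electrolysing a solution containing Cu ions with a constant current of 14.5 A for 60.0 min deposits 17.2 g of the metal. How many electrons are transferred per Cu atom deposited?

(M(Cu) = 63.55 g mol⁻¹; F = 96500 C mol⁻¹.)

Q = I·t = 14.50 A × 3600.0 s = 52200 C, so n(e⁻) = 52200/96500 = 0.5409 mol.
n(Cu) deposited = 17.2 / 63.55 = 0.2707 mol.
Electrons per atom = n(e⁻)/n(Cu) = 0.5409 / 0.2707 = 2.00 ≈ 2, so the ion is Cu²⁺.

2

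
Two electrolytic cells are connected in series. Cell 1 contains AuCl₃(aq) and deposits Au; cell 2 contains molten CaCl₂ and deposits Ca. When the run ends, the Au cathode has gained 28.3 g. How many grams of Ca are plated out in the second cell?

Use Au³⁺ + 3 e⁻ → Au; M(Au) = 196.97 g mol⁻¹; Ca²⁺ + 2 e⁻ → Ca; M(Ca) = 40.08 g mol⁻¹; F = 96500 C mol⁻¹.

8.64 g

n(Au) = 28.3 / 196.97 = 0.1437 mol.
Since Au³⁺ + 3 e⁻ → Au, n(e⁻) passed = 3 × 0.1437 = 0.4310 mol.
Cells in series carry the same charge, so the same 0.4310 mol of electrons passes through cell 2.
Ca²⁺ + 2 e⁻ → Ca, so n(Ca) = 0.4310 / 2 = 0.2155 mol.
m(Ca) = 0.2155 × 40.08 = 8.64 g.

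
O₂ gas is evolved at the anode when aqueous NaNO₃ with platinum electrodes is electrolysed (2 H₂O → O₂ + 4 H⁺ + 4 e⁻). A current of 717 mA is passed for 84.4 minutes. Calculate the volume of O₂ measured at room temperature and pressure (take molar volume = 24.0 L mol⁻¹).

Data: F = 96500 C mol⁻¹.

0.226 L

Q = I·t = 0.7170 A × 5064.0 s = 3631 C.
n(e⁻) = Q/F = 3631 / 96500 = 0.03763 mol.
4 electrons are transferred per O₂ molecule, so n(O₂) = 0.03763 / 4 = 0.009406 mol.
V = n × V_m = 0.009406 × 24.0 = 0.226 L.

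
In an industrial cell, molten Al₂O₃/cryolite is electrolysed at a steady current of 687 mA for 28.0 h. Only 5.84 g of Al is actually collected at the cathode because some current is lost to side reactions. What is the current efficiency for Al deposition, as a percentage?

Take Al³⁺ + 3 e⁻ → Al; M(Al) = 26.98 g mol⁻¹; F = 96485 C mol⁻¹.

Q = I·t = 0.6870 × 100800 = 69250 C; n(e⁻) = 69250/96485 = 0.7177 mol.
Theoretical n(Al) = n(e⁻)/3 = 0.2392 mol, i.e. m_theo = 0.2392 × 26.98 = 6.455 g.
Efficiency = m_actual / m_theo = 5.84 / 6.455 = 90.5 %.

90.5 %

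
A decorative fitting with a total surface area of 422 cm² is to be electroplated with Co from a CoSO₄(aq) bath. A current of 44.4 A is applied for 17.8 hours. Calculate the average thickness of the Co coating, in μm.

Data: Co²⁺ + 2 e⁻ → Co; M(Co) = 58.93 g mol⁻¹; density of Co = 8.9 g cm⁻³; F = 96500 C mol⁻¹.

Q = I·t = 44.40 × 64080 = 2845000 C; n(e⁻) = 29.48 mol.
n(Co) = n(e⁻)/2 = 14.74 mol, so m = 14.74 × 58.93 = 868.7 g.
Volume = m/ρ = 868.7 / 8.9 = 97.61 cm³.
Thickness = V/A = 97.61 / 422 = 0.231 cm = 2310 μm.

2310 μm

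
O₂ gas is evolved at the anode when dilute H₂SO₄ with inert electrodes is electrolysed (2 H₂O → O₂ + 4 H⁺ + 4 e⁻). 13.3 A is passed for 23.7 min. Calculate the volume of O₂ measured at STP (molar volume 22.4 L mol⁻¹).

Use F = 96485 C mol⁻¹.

Q = I·t = 13.30 A × 1422.0 s = 18910 C.
n(e⁻) = Q/F = 18910 / 96485 = 0.1960 mol.
4 electrons are transferred per O₂ molecule, so n(O₂) = 0.1960 / 4 = 0.04900 mol.
V = n × V_m = 0.04900 × 22.4 = 1.10 L.

1.10 L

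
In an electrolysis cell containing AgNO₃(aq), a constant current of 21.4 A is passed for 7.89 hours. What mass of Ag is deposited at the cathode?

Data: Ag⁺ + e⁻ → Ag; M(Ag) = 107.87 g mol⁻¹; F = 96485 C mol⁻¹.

Q = I·t = 21.40 A × 28404 s = 607800 C.
n(e⁻) = Q/F = 607800 / 96485 = 6.300 mol.
Ag⁺ + e⁻ → Ag, so n(Ag) = n(e⁻)/1 = 6.300 mol.
m = n·M = 6.300 × 107.87 = 680 g.

680 g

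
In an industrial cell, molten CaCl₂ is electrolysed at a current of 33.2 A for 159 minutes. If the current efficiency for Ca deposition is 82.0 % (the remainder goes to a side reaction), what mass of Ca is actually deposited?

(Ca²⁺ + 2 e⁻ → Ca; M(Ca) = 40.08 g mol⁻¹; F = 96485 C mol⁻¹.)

Q = I·t = 33.20 × 9540.0 = 316700 C.
n(e⁻) = 316700/96485 = 3.283 mol; theoretically n(Ca) = 3.283/2 = 1.641 mol, m_theo = 65.78 g.
At 82.0 % efficiency, m_actual = 0.820 × 65.78 = 53.9 g.

53.9 g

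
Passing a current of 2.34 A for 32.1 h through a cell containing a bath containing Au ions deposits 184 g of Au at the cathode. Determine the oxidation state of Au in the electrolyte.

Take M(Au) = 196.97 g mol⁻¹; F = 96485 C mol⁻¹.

+3

Q = I·t = 2.340 A × 115560 s = 270400 C, so n(e⁻) = 270400/96485 = 2.803 mol.
n(Au) deposited = 184 / 196.97 = 0.9342 mol.
Electrons per atom = n(e⁻)/n(Au) = 2.803 / 0.9342 = 3.00 ≈ 3, so the ion is Au³⁺.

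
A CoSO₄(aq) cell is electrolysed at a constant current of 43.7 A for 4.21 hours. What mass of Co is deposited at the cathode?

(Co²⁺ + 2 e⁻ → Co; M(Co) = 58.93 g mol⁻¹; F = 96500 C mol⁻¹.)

Q = I·t = 43.70 A × 15156 s = 662300 C.
n(e⁻) = Q/F = 662300 / 96500 = 6.863 mol.
Co²⁺ + 2 e⁻ → Co, so n(Co) = n(e⁻)/2 = 3.432 mol.
m = n·M = 3.432 × 58.93 = 202 g.

202 g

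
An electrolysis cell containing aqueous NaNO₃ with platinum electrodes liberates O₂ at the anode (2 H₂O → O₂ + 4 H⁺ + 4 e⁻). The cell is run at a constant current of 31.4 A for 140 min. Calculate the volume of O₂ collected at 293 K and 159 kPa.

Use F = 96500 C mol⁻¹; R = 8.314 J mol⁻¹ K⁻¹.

Q = I·t = 31.40 A × 8400.0 s = 263800 C.
n(e⁻) = Q/F = 263800 / 96500 = 2.733 mol.
4 electrons are transferred per O₂ molecule, so n(O₂) = 2.733 / 4 = 0.6833 mol.
V = nRT/P = (0.6833 × 8.314 × 293) / (159 × 10³ Pa) = 0.0105 m³ = 10.5 L.

10.5 L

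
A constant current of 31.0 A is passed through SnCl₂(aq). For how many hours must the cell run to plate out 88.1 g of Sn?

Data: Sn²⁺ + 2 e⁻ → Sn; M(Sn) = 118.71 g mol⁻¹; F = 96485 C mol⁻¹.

n(Sn) = m/M = 88.1 / 118.71 = 0.7421 mol.
Each Sn atom requires 2 electrons, so n(e⁻) = 2 × 0.7421 = 1.484 mol.
Q = n(e⁻)·F = 1.484 × 96485 = 143200 C.
t = Q/I = 143200 / 31.00 A = 4620 s = 1.28 h.

1.28 h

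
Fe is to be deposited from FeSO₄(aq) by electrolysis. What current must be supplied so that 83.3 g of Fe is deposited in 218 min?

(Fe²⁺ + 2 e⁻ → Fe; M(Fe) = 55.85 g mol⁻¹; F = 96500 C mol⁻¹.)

n(Fe) = 83.3 / 55.85 = 1.491 mol.
n(e⁻) = 2 × 1.491 = 2.983 mol.
Q = n(e⁻)·F = 2.983 × 96500 = 287900 C.
I = Q/t = 287900 / 13080 s = 22.0 A.

22.0 A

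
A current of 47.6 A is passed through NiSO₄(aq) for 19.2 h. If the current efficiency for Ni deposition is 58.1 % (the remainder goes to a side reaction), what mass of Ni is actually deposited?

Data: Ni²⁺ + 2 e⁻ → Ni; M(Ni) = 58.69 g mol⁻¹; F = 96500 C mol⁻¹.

Q = I·t = 47.60 × 69120 = 3290000 C.
n(e⁻) = 3290000/96500 = 34.09 mol; theoretically n(Ni) = 34.09/2 = 17.05 mol, m_theo = 1001 g.
At 58.1 % efficiency, m_actual = 0.581 × 1001 = 581 g.

581 g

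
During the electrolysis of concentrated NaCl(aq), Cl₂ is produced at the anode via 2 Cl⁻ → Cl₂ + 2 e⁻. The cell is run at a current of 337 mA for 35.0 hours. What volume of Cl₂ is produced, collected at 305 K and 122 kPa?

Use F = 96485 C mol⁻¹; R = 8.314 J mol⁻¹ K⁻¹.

Q = I·t = 0.3370 A × 126000 s = 42460 C.
n(e⁻) = Q/F = 42460 / 96485 = 0.4401 mol.
2 electrons are transferred per Cl₂ molecule, so n(Cl₂) = 0.4401 / 2 = 0.2200 mol.
V = nRT/P = (0.2200 × 8.314 × 305) / (122 × 10³ Pa) = 0.00457 m³ = 4.57 L.

4.57 L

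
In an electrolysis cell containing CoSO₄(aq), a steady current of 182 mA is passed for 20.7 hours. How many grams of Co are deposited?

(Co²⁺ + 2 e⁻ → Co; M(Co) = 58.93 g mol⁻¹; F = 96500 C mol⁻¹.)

Q = I·t = 0.1820 A × 74520 s = 13560 C.
n(e⁻) = Q/F = 13560 / 96500 = 0.1405 mol.
Co²⁺ + 2 e⁻ → Co, so n(Co) = n(e⁻)/2 = 0.07027 mol.
m = n·M = 0.07027 × 58.93 = 4.14 g.

4.14 g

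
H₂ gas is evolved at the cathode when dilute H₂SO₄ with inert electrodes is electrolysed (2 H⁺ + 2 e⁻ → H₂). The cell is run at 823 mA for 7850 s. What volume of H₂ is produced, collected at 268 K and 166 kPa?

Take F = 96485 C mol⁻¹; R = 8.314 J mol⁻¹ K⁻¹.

0.449 L

Q = I·t = 0.8230 A × 7850.0 s = 6461 C.
n(e⁻) = Q/F = 6461 / 96485 = 0.06696 mol.
2 electrons are transferred per H₂ molecule, so n(H₂) = 0.06696 / 2 = 0.03348 mol.
V = nRT/P = (0.03348 × 8.314 × 268) / (166 × 10³ Pa) = 4.49 × 10⁻⁴ m³ = 0.449 L.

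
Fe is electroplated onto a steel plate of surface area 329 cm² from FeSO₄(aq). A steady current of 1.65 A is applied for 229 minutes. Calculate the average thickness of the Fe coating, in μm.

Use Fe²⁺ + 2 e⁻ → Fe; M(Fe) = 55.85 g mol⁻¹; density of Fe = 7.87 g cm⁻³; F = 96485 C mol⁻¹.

25.3 μm

Q = I·t = 1.650 × 13740 = 22670 C; n(e⁻) = 0.2350 mol.
n(Fe) = n(e⁻)/2 = 0.1175 mol, so m = 0.1175 × 55.85 = 6.562 g.
Volume = m/ρ = 6.562 / 7.87 = 0.8337 cm³.
Thickness = V/A = 0.8337 / 329 = 0.00253 cm = 25.3 μm.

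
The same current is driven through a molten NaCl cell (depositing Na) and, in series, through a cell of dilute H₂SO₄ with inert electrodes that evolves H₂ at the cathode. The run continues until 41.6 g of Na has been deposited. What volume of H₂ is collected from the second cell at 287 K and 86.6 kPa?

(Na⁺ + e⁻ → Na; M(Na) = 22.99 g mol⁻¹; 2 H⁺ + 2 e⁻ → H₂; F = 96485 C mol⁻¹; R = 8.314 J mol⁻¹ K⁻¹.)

24.9 L

n(Na) = 41.6 / 22.99 = 1.809 mol, so n(e⁻) = 1 × 1.809 = 1.809 mol.
The cells are in series, so the same 1.809 mol of electrons passes through the second cell.
2 H⁺ + 2 e⁻ → H₂ — 2 mol e⁻ per mol H₂, so n(H₂) = 1.809/2 = 0.9047 mol.
V = nRT/P = (0.9047 × 8.314 × 287) / (86.6 × 10³) = 0.0249 m³ = 24.9 L.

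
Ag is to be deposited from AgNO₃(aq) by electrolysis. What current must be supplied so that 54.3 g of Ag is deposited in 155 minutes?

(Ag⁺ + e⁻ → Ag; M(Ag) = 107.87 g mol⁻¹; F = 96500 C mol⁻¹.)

5.22 A

n(Ag) = 54.3 / 107.87 = 0.5034 mol.
n(e⁻) = 1 × 0.5034 = 0.5034 mol.
Q = n(e⁻)·F = 0.5034 × 96500 = 48580 C.
I = Q/t = 48580 / 9300.0 s = 5.22 A.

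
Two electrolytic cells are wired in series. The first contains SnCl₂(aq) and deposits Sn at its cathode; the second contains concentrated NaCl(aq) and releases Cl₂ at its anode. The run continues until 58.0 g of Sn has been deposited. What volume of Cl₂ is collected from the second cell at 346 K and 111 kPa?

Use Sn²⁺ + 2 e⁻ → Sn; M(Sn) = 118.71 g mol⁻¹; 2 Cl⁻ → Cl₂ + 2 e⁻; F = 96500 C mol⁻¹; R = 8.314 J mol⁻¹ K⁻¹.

n(Sn) = 58.0 / 118.71 = 0.4886 mol, so n(e⁻) = 2 × 0.4886 = 0.9772 mol.
The cells are in series, so the same 0.9772 mol of electrons passes through the second cell.
2 Cl⁻ → Cl₂ + 2 e⁻ — 2 mol e⁻ per mol Cl₂, so n(Cl₂) = 0.9772/2 = 0.4886 mol.
V = nRT/P = (0.4886 × 8.314 × 346) / (111 × 10³) = 0.0127 m³ = 12.7 L.

12.7 L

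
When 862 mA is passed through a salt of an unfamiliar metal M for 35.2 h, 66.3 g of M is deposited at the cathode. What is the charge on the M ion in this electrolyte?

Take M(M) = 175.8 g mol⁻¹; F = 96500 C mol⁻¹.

Q = I·t = 0.8620 A × 126720 s = 109200 C, so n(e⁻) = 109200/96500 = 1.132 mol.
n(M) deposited = 66.3 / 175.8 = 0.3771 mol.
Electrons per atom = n(e⁻)/n(M) = 1.132 / 0.3771 = 3.00 ≈ 3, so the ion is M³⁺.

+3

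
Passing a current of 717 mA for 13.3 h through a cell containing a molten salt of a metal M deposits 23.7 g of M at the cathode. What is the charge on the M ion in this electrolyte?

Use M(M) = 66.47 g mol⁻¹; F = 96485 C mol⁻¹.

+1

Q = I·t = 0.7170 A × 47880 s = 34330 C, so n(e⁻) = 34330/96485 = 0.3558 mol.
n(M) deposited = 23.7 / 66.47 = 0.3566 mol.
Electrons per atom = n(e⁻)/n(M) = 0.3558 / 0.3566 = 0.998 ≈ 1, so the ion is M⁺.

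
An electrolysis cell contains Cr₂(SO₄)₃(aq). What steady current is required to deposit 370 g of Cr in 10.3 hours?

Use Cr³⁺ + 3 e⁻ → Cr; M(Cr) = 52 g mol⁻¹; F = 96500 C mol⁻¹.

55.6 A

n(Cr) = 370 / 52 = 7.115 mol.
n(e⁻) = 3 × 7.115 = 21.35 mol.
Q = n(e⁻)·F = 21.35 × 96500 = 2060000 C.
I = Q/t = 2060000 / 37080 s = 55.6 A.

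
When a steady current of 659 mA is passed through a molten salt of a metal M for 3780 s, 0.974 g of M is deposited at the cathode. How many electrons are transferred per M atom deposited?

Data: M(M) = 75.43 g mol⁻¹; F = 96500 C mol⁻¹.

2

Q = I·t = 0.6590 A × 3780.0 s = 2491 C, so n(e⁻) = 2491/96500 = 0.02581 mol.
n(M) deposited = 0.974 / 75.43 = 0.01291 mol.
Electrons per atom = n(e⁻)/n(M) = 0.02581 / 0.01291 = 2.00 ≈ 2, so the ion is M²⁺.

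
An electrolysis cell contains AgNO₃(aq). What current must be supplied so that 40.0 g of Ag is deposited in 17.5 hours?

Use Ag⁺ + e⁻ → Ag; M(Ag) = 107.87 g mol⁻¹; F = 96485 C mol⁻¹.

0.568 A

n(Ag) = 40.0 / 107.87 = 0.3708 mol.
n(e⁻) = 1 × 0.3708 = 0.3708 mol.
Q = n(e⁻)·F = 0.3708 × 96485 = 35780 C.
I = Q/t = 35780 / 63000 s = 0.568 A.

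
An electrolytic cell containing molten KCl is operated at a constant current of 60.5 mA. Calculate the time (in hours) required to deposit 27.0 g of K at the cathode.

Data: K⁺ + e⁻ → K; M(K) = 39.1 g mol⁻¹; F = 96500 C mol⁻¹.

n(K) = m/M = 27.0 / 39.1 = 0.6905 mol.
Each K atom requires 1 electron, so n(e⁻) = 1 × 0.6905 = 0.6905 mol.
Q = n(e⁻)·F = 0.6905 × 96500 = 66640 C.
t = Q/I = 66640 / 0.06050 A = 1101000 s = 306 h.

306 h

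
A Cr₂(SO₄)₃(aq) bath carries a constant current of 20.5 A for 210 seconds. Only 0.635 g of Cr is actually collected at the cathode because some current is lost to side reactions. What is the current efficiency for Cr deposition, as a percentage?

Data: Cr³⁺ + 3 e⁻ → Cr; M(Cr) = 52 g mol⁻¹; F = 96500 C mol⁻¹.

82.1 %

Q = I·t = 20.50 × 210.00 = 4305 C; n(e⁻) = 4305/96500 = 0.04461 mol.
Theoretical n(Cr) = n(e⁻)/3 = 0.01487 mol, i.e. m_theo = 0.01487 × 52 = 0.7733 g.
Efficiency = m_actual / m_theo = 0.635 / 0.7733 = 82.1 %.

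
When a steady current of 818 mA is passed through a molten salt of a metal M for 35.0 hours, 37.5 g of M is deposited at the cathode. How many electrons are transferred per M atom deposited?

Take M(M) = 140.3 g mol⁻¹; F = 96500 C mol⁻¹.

Q = I·t = 0.8180 A × 126000 s = 103100 C, so n(e⁻) = 103100/96500 = 1.068 mol.
n(M) deposited = 37.5 / 140.3 = 0.2673 mol.
Electrons per atom = n(e⁻)/n(M) = 1.068 / 0.2673 = 4.00 ≈ 4, so the ion is M⁴⁺.

4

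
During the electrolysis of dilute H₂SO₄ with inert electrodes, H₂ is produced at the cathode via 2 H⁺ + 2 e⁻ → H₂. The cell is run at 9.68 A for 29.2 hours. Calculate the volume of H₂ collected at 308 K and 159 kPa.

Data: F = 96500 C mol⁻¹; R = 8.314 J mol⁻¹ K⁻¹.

Q = I·t = 9.680 A × 105120 s = 1018000 C.
n(e⁻) = Q/F = 1018000 / 96500 = 10.54 mol.
2 electrons are transferred per H₂ molecule, so n(H₂) = 10.54 / 2 = 5.272 mol.
V = nRT/P = (5.272 × 8.314 × 308) / (159 × 10³ Pa) = 0.0849 m³ = 84.9 L.

84.9 L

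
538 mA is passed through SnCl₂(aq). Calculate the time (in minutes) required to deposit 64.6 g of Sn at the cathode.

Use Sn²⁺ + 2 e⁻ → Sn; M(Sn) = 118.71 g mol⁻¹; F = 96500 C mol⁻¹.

3250 min

n(Sn) = m/M = 64.6 / 118.71 = 0.5442 mol.
Each Sn atom requires 2 electrons, so n(e⁻) = 2 × 0.5442 = 1.088 mol.
Q = n(e⁻)·F = 1.088 × 96500 = 105000 C.
t = Q/I = 105000 / 0.5380 A = 195200 s = 3250 min.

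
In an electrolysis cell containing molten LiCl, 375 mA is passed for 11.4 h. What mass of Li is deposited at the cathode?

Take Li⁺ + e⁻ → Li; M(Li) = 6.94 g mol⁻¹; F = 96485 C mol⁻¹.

Q = I·t = 0.3750 A × 41040 s = 15390 C.
n(e⁻) = Q/F = 15390 / 96485 = 0.1595 mol.
Li⁺ + e⁻ → Li, so n(Li) = n(e⁻)/1 = 0.1595 mol.
m = n·M = 0.1595 × 6.94 = 1.11 g.

1.11 g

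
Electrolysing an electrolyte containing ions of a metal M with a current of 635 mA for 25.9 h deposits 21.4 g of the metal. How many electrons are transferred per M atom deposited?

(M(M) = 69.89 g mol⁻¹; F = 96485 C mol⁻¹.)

Q = I·t = 0.6350 A × 93240 s = 59210 C, so n(e⁻) = 59210/96485 = 0.6136 mol.
n(M) deposited = 21.4 / 69.89 = 0.3062 mol.
Electrons per atom = n(e⁻)/n(M) = 0.6136 / 0.3062 = 2.00 ≈ 2, so the ion is M²⁺.

2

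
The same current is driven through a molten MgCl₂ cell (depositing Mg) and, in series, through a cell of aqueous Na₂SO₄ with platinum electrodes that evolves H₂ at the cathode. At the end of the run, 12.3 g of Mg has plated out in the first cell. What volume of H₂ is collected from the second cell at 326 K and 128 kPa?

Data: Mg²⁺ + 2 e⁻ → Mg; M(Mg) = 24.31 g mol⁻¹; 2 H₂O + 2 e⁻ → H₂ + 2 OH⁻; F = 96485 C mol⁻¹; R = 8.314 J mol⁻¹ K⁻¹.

10.7 L

n(Mg) = 12.3 / 24.31 = 0.5060 mol, so n(e⁻) = 2 × 0.5060 = 1.012 mol.
The cells are in series, so the same 1.012 mol of electrons passes through the second cell.
2 H₂O + 2 e⁻ → H₂ + 2 OH⁻ — 2 mol e⁻ per mol H₂, so n(H₂) = 1.012/2 = 0.5060 mol.
V = nRT/P = (0.5060 × 8.314 × 326) / (128 × 10³) = 0.0107 m³ = 10.7 L.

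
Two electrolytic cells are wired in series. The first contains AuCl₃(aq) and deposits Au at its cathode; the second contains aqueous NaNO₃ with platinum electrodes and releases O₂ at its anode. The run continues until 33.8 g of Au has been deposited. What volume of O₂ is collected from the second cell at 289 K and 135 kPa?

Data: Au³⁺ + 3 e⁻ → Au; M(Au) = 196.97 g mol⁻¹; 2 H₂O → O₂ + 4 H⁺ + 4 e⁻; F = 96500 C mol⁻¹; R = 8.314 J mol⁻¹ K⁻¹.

n(Au) = 33.8 / 196.97 = 0.1716 mol, so n(e⁻) = 3 × 0.1716 = 0.5148 mol.
The cells are in series, so the same 0.5148 mol of electrons passes through the second cell.
2 H₂O → O₂ + 4 H⁺ + 4 e⁻ — 4 mol e⁻ per mol O₂, so n(O₂) = 0.5148/4 = 0.1287 mol.
V = nRT/P = (0.1287 × 8.314 × 289) / (135 × 10³) = 0.00229 m³ = 2.29 L.

2.29 L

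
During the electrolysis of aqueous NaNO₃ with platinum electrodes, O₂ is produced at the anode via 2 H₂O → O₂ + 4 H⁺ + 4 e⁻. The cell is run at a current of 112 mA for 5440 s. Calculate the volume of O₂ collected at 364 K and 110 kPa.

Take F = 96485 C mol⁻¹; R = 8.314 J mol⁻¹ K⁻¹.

Q = I·t = 0.1120 A × 5440.0 s = 609.3 C.
n(e⁻) = Q/F = 609.3 / 96485 = 0.006315 mol.
4 electrons are transferred per O₂ molecule, so n(O₂) = 0.006315 / 4 = 0.001579 mol.
V = nRT/P = (0.001579 × 8.314 × 364) / (110 × 10³ Pa) = 4.34 × 10⁻⁵ m³ = 0.0434 L.

0.0434 L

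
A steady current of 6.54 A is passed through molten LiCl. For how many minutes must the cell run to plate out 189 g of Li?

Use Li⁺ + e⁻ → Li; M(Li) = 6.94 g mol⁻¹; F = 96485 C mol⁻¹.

n(Li) = m/M = 189 / 6.94 = 27.23 mol.
Each Li atom requires 1 electron, so n(e⁻) = 1 × 27.23 = 27.23 mol.
Q = n(e⁻)·F = 27.23 × 96485 = 2628000 C.
t = Q/I = 2628000 / 6.540 A = 401800 s = 6700 min.

6700 min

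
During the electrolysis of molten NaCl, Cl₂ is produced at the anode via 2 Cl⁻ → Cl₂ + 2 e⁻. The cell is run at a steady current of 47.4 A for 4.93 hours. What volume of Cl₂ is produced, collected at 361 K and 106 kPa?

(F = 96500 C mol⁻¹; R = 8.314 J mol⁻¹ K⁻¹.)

123 L

Q = I·t = 47.40 A × 17748 s = 841300 C.
n(e⁻) = Q/F = 841300 / 96500 = 8.718 mol.
2 electrons are transferred per Cl₂ molecule, so n(Cl₂) = 8.718 / 2 = 4.359 mol.
V = nRT/P = (4.359 × 8.314 × 361) / (106 × 10³ Pa) = 0.123 m³ = 123 L.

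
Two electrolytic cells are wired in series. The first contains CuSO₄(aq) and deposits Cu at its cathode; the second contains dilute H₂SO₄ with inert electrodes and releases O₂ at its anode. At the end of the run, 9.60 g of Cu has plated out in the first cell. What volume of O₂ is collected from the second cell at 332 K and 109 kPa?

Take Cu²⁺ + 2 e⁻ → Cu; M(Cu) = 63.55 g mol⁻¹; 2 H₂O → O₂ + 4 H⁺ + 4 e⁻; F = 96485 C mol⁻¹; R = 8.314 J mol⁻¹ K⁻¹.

n(Cu) = 9.60 / 63.55 = 0.1511 mol, so n(e⁻) = 2 × 0.1511 = 0.3021 mol.
The cells are in series, so the same 0.3021 mol of electrons passes through the second cell.
2 H₂O → O₂ + 4 H⁺ + 4 e⁻ — 4 mol e⁻ per mol O₂, so n(O₂) = 0.3021/4 = 0.07553 mol.
V = nRT/P = (0.07553 × 8.314 × 332) / (109 × 10³) = 0.00191 m³ = 1.91 L.

1.91 L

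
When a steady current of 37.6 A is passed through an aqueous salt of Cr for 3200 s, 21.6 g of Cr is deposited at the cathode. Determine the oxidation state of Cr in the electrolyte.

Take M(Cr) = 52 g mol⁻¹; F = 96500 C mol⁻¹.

Q = I·t = 37.60 A × 3200.0 s = 120300 C, so n(e⁻) = 120300/96500 = 1.247 mol.
n(Cr) deposited = 21.6 / 52 = 0.4154 mol.
Electrons per atom = n(e⁻)/n(Cr) = 1.247 / 0.4154 = 3.00 ≈ 3, so the ion is Cr³⁺.

+3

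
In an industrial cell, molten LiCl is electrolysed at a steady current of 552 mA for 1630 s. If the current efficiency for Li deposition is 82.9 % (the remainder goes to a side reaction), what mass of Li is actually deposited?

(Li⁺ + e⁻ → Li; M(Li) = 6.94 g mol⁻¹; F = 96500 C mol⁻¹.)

0.0536 g

Q = I·t = 0.5520 × 1630.0 = 899.8 C.
n(e⁻) = 899.8/96500 = 0.009324 mol; theoretically n(Li) = 0.009324/1 = 0.009324 mol, m_theo = 0.06471 g.
At 82.9 % efficiency, m_actual = 0.829 × 0.06471 = 0.0536 g.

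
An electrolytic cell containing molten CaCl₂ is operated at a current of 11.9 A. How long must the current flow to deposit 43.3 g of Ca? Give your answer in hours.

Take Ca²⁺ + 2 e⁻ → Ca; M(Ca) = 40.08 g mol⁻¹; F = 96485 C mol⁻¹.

4.87 h

n(Ca) = m/M = 43.3 / 40.08 = 1.080 mol.
Each Ca atom requires 2 electrons, so n(e⁻) = 2 × 1.080 = 2.161 mol.
Q = n(e⁻)·F = 2.161 × 96485 = 208500 C.
t = Q/I = 208500 / 11.90 A = 17520 s = 4.87 h.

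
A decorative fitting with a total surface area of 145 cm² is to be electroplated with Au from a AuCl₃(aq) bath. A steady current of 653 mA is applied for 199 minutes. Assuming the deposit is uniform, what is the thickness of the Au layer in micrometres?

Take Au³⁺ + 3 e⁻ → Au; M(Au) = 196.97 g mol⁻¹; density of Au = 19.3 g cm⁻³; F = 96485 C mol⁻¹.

Q = I·t = 0.6530 × 11940 = 7797 C; n(e⁻) = 0.08081 mol.
n(Au) = n(e⁻)/3 = 0.02694 mol, so m = 0.02694 × 196.97 = 5.306 g.
Volume = m/ρ = 5.306 / 19.3 = 0.2749 cm³.
Thickness = V/A = 0.2749 / 145 = 0.00190 cm = 19.0 μm.

19.0 μm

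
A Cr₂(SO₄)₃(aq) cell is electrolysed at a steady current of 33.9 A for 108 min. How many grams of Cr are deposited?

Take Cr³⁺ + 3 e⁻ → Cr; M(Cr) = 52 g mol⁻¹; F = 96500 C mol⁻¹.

Q = I·t = 33.90 A × 6480.0 s = 219700 C.
n(e⁻) = Q/F = 219700 / 96500 = 2.276 mol.
Cr³⁺ + 3 e⁻ → Cr, so n(Cr) = n(e⁻)/3 = 0.7588 mol.
m = n·M = 0.7588 × 52 = 39.5 g.

39.5 g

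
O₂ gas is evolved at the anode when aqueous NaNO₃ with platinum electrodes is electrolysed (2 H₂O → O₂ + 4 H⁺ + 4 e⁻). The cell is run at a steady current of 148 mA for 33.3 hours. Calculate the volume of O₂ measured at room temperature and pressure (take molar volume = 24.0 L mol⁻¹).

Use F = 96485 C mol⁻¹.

1.10 L

Q = I·t = 0.1480 A × 119880 s = 17740 C.
n(e⁻) = Q/F = 17740 / 96485 = 0.1839 mol.
4 electrons are transferred per O₂ molecule, so n(O₂) = 0.1839 / 4 = 0.04597 mol.
V = n × V_m = 0.04597 × 24.0 = 1.10 L.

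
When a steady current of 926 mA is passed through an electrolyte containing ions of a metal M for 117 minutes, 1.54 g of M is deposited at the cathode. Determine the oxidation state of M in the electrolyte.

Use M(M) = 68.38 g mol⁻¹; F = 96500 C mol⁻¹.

+3

Q = I·t = 0.9260 A × 7020.0 s = 6501 C, so n(e⁻) = 6501/96500 = 0.06736 mol.
n(M) deposited = 1.54 / 68.38 = 0.02252 mol.
Electrons per atom = n(e⁻)/n(M) = 0.06736 / 0.02252 = 2.99 ≈ 3, so the ion is M³⁺.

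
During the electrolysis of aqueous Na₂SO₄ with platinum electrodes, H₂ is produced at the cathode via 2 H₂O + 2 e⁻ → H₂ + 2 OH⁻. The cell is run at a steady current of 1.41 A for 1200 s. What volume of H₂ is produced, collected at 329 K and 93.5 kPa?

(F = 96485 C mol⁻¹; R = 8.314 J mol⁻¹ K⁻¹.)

Q = I·t = 1.410 A × 1200.0 s = 1692 C.
n(e⁻) = Q/F = 1692 / 96485 = 0.01754 mol.
2 electrons are transferred per H₂ molecule, so n(H₂) = 0.01754 / 2 = 0.008768 mol.
V = nRT/P = (0.008768 × 8.314 × 329) / (93.5 × 10³ Pa) = 2.57 × 10⁻⁴ m³ = 0.257 L.

0.257 L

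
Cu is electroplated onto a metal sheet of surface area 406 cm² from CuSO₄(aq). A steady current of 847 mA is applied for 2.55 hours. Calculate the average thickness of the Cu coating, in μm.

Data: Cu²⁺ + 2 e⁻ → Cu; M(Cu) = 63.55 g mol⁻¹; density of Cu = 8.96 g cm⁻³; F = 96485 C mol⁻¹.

Q = I·t = 0.8470 × 9180.0 = 7775 C; n(e⁻) = 0.08059 mol.
n(Cu) = n(e⁻)/2 = 0.04029 mol, so m = 0.04029 × 63.55 = 2.561 g.
Volume = m/ρ = 2.561 / 8.96 = 0.2858 cm³.
Thickness = V/A = 0.2858 / 406 = 7.04 × 10⁻⁴ cm = 7.04 μm.

7.04 μm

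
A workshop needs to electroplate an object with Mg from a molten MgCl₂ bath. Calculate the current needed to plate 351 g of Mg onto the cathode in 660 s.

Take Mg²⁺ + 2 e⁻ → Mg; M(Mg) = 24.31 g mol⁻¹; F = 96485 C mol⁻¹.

n(Mg) = 351 / 24.31 = 14.44 mol.
n(e⁻) = 2 × 14.44 = 28.88 mol.
Q = n(e⁻)·F = 28.88 × 96485 = 2786000 C.
I = Q/t = 2786000 / 660.00 s = 4220 A.

4220 A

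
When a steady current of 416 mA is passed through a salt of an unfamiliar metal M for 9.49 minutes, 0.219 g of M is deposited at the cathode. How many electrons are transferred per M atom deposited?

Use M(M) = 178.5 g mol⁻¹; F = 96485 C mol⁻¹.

Q = I·t = 0.4160 A × 569.40 s = 236.9 C, so n(e⁻) = 236.9/96485 = 0.002455 mol.
n(M) deposited = 0.219 / 178.5 = 0.001227 mol.
Electrons per atom = n(e⁻)/n(M) = 0.002455 / 0.001227 = 2.00 ≈ 2, so the ion is M²⁺.

2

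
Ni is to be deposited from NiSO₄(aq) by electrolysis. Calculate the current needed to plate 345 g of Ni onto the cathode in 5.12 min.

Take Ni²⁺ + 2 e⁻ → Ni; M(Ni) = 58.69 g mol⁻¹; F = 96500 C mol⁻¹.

3690 A

n(Ni) = 345 / 58.69 = 5.878 mol.
n(e⁻) = 2 × 5.878 = 11.76 mol.
Q = n(e⁻)·F = 11.76 × 96500 = 1135000 C.
I = Q/t = 1135000 / 307.20 s = 3690 A.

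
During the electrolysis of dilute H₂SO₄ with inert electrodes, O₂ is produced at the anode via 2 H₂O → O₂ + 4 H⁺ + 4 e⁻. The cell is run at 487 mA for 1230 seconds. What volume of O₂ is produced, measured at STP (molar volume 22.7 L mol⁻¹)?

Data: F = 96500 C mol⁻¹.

Q = I·t = 0.4870 A × 1230.0 s = 599.0 C.
n(e⁻) = Q/F = 599.0 / 96500 = 0.006207 mol.
4 electrons are transferred per O₂ molecule, so n(O₂) = 0.006207 / 4 = 0.001552 mol.
V = n × V_m = 0.001552 × 22.7 = 0.0352 L.

0.0352 L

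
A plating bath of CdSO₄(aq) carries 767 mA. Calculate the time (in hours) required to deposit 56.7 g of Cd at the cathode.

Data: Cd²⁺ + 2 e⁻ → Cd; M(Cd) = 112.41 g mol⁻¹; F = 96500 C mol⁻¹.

n(Cd) = m/M = 56.7 / 112.41 = 0.5044 mol.
Each Cd atom requires 2 electrons, so n(e⁻) = 2 × 0.5044 = 1.009 mol.
Q = n(e⁻)·F = 1.009 × 96500 = 97350 C.
t = Q/I = 97350 / 0.7670 A = 126900 s = 35.3 h.

35.3 h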